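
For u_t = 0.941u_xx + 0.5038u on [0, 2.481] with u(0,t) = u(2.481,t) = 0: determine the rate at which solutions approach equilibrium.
Eigenvalues: λₙ = 0.941n²π²/2.481² - 0.5038.
First three modes:
  n=1: λ₁ = 0.941π²/2.481² - 0.5038 ≈ 1.005
  n=2: λ₂ = 3.764π²/2.481² - 0.5038 ≈ 5.531
  n=3: λ₃ = 8.469π²/2.481² - 0.5038 ≈ 13.076
Since 0.941π²/2.481² ≈ 1.509 > 0.5038, all λₙ > 0.
The n=1 mode decays slowest → dominates as t → ∞.
Asymptotic: u ~ c₁ sin(πx/2.481) e^{-λ₁t} with decay rate λ₁ ≈ 1.005.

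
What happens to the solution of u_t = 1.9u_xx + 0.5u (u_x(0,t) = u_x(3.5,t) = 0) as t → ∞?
u grows unboundedly. With Neumann BCs the constant mode has diffusion eigenvalue 0, so any r > 0 makes it grow like e^(0.5t); solution grows exponentially.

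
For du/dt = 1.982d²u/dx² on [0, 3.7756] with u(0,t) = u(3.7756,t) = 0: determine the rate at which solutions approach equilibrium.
Eigenvalues: λₙ = 1.982n²π²/3.7756².
First three modes:
  n=1: λ₁ = 1.982π²/3.7756² ≈ 1.372
  n=2: λ₂ = 7.928π²/3.7756² ≈ 5.489 (4× faster decay)
  n=3: λ₃ = 17.838π²/3.7756² ≈ 12.35 (9× faster decay)
As t → ∞, higher modes decay exponentially faster. The n=1 mode dominates: u ~ c₁ sin(πx/3.7756) e^{-λ₁t}.
Decay rate: λ₁ = 1.982π²/3.7756² ≈ 1.372.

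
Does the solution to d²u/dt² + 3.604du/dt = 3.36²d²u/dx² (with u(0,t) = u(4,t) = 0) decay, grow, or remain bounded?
u → 0. Damping (γ=3.604) dissipates energy; oscillations decay exponentially.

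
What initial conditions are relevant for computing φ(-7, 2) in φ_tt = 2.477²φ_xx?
Domain of dependence: [-11.954, -2.046]. Signals travel at speed 2.477, so data within |x - -7| ≤ 2.477·2 = 4.954 can reach the point.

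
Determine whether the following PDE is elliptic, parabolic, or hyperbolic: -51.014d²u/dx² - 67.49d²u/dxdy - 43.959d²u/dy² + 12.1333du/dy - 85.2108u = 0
Coefficients: A = -51.014, B = -67.49, C = -43.959. B² - 4AC = -4415.197604, which is negative, so the equation is elliptic.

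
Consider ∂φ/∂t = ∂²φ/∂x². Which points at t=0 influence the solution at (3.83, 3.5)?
The entire real line. The heat equation has infinite propagation speed: any initial disturbance instantly affects all points (though exponentially small far away).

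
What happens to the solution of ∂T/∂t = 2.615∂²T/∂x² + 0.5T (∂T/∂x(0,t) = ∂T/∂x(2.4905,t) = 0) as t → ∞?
T grows unboundedly. With Neumann BCs the constant mode has diffusion eigenvalue 0, so any r > 0 makes it grow like e^(0.5t); solution grows exponentially.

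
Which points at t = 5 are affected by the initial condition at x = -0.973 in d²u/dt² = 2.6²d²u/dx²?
Domain of influence: [-13.973, 12.027]. Data at x = -0.973 spreads outward at speed 2.6.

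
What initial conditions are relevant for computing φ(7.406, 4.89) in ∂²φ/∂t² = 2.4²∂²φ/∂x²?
Domain of dependence: [-4.33, 19.142]. Signals travel at speed 2.4, so data within |x - 7.406| ≤ 2.4·4.89 = 11.736 can reach the point.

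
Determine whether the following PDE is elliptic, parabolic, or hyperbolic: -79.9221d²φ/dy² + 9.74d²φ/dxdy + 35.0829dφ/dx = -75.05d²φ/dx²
Rewriting in standard form: 75.05d²φ/dx² + 9.74d²φ/dxdy - 79.9221d²φ/dy² + 35.0829dφ/dx = 0. Coefficients: A = 75.05, B = 9.74, C = -79.9221. B² - 4AC = 24087.48202, which is positive, so the equation is hyperbolic.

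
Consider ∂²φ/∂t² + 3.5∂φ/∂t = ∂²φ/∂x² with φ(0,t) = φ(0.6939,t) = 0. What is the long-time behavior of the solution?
As t → ∞, φ → 0. Damping (γ=3.5) dissipates energy; oscillations decay exponentially.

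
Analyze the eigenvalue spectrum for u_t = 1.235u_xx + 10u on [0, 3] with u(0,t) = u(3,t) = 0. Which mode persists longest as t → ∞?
Eigenvalues: λₙ = 1.235n²π²/3² - 10.
First three modes:
  n=1: λ₁ = 1.235π²/3² - 10 ≈ -8.646
  n=2: λ₂ = 4.94π²/3² - 10 ≈ -4.583
  n=3: λ₃ = 11.115π²/3² - 10 ≈ 2.189
Since 1.235π²/3² ≈ 1.354 < 10, λ₁ < 0.
The n=1 mode grows fastest (−λₙ is largest for n=1) → dominates.
Asymptotic: u ~ c₁ sin(πx/3) e^{8.646t} (exponential growth at rate −λ₁ ≈ 8.646).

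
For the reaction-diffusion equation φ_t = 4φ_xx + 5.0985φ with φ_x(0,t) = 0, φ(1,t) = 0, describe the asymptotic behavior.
φ → 0. Diffusion dominates reaction (r=5.0985 < κπ²/(4L²)≈9.87); solution decays.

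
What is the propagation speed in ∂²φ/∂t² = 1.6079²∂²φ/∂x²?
Speed = 1.6079. Information travels along characteristics x = x₀ ± 1.6079t.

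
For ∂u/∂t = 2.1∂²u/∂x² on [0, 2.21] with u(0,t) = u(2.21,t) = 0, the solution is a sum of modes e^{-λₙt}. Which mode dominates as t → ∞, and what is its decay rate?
Eigenvalues: λₙ = 2.1n²π²/2.21².
First three modes:
  n=1: λ₁ = 2.1π²/2.21² ≈ 4.244
  n=2: λ₂ = 8.4π²/2.21² ≈ 16.974 (4× faster decay)
  n=3: λ₃ = 18.9π²/2.21² ≈ 38.192 (9× faster decay)
As t → ∞, higher modes decay exponentially faster. The n=1 mode dominates: u ~ c₁ sin(πx/2.21) e^{-λ₁t}.
Decay rate: λ₁ = 2.1π²/2.21² ≈ 4.244.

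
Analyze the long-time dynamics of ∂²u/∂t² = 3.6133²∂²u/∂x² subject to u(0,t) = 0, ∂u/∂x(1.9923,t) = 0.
Long-time behavior: u oscillates (no decay). Energy is conserved; the solution oscillates indefinitely as standing waves.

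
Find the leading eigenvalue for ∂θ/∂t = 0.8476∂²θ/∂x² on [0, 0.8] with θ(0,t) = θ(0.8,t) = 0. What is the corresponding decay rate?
Eigenvalues: λₙ = 0.8476n²π²/0.8².
First three modes:
  n=1: λ₁ = 0.8476π²/0.8² ≈ 13.071
  n=2: λ₂ = 3.3904π²/0.8² ≈ 52.284 (4× faster decay)
  n=3: λ₃ = 7.6284π²/0.8² ≈ 117.64 (9× faster decay)
As t → ∞, higher modes decay exponentially faster. The n=1 mode dominates: θ ~ c₁ sin(πx/0.8) e^{-λ₁t}.
Decay rate: λ₁ = 0.8476π²/0.8² ≈ 13.071.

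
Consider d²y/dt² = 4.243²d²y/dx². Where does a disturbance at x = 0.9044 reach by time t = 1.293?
Domain of influence: [-4.581799, 6.390599]. Data at x = 0.9044 spreads outward at speed 4.243.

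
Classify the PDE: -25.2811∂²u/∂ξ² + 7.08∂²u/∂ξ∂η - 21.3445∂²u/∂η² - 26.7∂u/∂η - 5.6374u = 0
A = -25.2811, B = 7.08, C = -21.3445. Discriminant B² - 4AC = -2108.3233558. Since -2108.3233558 < 0, elliptic.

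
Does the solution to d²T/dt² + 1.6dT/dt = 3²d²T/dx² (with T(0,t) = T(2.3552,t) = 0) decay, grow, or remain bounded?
T → 0. Damping (γ=1.6) dissipates energy; oscillations decay exponentially.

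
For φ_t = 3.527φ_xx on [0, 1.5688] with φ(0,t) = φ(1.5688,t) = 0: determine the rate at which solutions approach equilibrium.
Eigenvalues: λₙ = 3.527n²π²/1.5688².
First three modes:
  n=1: λ₁ = 3.527π²/1.5688² ≈ 14.144
  n=2: λ₂ = 14.108π²/1.5688² ≈ 56.576 (4× faster decay)
  n=3: λ₃ = 31.743π²/1.5688² ≈ 127.295 (9× faster decay)
As t → ∞, higher modes decay exponentially faster. The n=1 mode dominates: φ ~ c₁ sin(πx/1.5688) e^{-λ₁t}.
Decay rate: λ₁ = 3.527π²/1.5688² ≈ 14.144.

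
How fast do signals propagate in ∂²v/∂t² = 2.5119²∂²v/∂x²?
Speed = 2.5119. Information travels along characteristics x = x₀ ± 2.5119t.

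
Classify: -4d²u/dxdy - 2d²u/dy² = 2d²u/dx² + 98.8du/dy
Rewriting in standard form: -2d²u/dx² - 4d²u/dxdy - 2d²u/dy² - 98.8du/dy = 0. Parabolic (discriminant = 0).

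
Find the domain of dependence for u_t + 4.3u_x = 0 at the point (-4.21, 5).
A single point: x = -25.71. The characteristic through (-4.21, 5) is x - 4.3t = const, so x = -4.21 - 4.3·5 = -25.71.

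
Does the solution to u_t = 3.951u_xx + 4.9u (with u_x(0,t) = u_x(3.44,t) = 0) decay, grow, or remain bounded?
u grows unboundedly. With Neumann BCs the constant mode has diffusion eigenvalue 0, so any r > 0 makes it grow like e^(4.9t); solution grows exponentially.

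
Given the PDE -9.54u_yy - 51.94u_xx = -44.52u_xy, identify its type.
Rewriting in standard form: -51.94u_xx + 44.52u_xy - 9.54u_yy = 0. The second-order coefficients are A = -51.94, B = 44.52, C = -9.54. Since B² - 4AC = 0 = 0, this is a parabolic PDE.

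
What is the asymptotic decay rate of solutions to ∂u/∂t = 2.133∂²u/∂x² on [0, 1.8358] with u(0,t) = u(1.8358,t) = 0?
Eigenvalues: λₙ = 2.133n²π²/1.8358².
First three modes:
  n=1: λ₁ = 2.133π²/1.8358² ≈ 6.247
  n=2: λ₂ = 8.532π²/1.8358² ≈ 24.986 (4× faster decay)
  n=3: λ₃ = 19.197π²/1.8358² ≈ 56.219 (9× faster decay)
As t → ∞, higher modes decay exponentially faster. The n=1 mode dominates: u ~ c₁ sin(πx/1.8358) e^{-λ₁t}.
Decay rate: λ₁ = 2.133π²/1.8358² ≈ 6.247.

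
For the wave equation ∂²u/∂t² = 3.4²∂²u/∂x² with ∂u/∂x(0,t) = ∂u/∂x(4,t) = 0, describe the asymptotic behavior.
u oscillates about a mean that drifts linearly in t (generically unbounded; no decay). There is no damping, so the nonconstant modes persist as standing waves (energy conserved, no decay). But with Neumann conditions at both ends the constant mode has eigenvalue 0: the spatial mean M(t) of u satisfies M'' = 0, so M(t) = M(0) + M'(0)·t. Unless the initial velocity has zero mean (∫u_t(x,0)dx = 0), the solution grows linearly in t (unbounded, though not exponentially); if it does have zero mean, the solution stays bounded and simply oscillates.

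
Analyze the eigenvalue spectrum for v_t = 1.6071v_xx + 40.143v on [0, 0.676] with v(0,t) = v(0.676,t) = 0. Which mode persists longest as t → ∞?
Eigenvalues: λₙ = 1.6071n²π²/0.676² - 40.143.
First three modes:
  n=1: λ₁ = 1.6071π²/0.676² - 40.143 ≈ -5.433
  n=2: λ₂ = 6.4284π²/0.676² - 40.143 ≈ 98.695
  n=3: λ₃ = 14.4639π²/0.676² - 40.143 ≈ 272.243
Since 1.6071π²/0.676² ≈ 34.71 < 40.143, λ₁ < 0.
The n=1 mode grows fastest (−λₙ is largest for n=1) → dominates.
Asymptotic: v ~ c₁ sin(πx/0.676) e^{5.433t} (exponential growth at rate −λ₁ ≈ 5.433).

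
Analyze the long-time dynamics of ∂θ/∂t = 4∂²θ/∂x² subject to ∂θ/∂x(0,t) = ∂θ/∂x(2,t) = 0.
Long-time behavior: θ → constant (steady state). Heat is conserved (no flux at boundaries); solution approaches the spatial average.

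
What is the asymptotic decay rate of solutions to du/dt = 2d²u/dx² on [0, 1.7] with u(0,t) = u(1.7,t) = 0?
Eigenvalues: λₙ = 2n²π²/1.7².
First three modes:
  n=1: λ₁ = 2π²/1.7² ≈ 6.83
  n=2: λ₂ = 8π²/1.7² ≈ 27.321 (4× faster decay)
  n=3: λ₃ = 18π²/1.7² ≈ 61.472 (9× faster decay)
As t → ∞, higher modes decay exponentially faster. The n=1 mode dominates: u ~ c₁ sin(πx/1.7) e^{-λ₁t}.
Decay rate: λ₁ = 2π²/1.7² ≈ 6.83.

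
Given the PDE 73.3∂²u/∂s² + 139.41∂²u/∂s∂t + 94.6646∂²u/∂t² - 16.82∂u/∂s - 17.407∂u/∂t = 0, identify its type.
The second-order coefficients are A = 73.3, B = 139.41, C = 94.6646. Since B² - 4AC = -8320.51262 < 0, this is an elliptic PDE.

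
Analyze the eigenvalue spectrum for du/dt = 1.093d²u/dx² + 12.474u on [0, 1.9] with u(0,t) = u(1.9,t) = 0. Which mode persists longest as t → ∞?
Eigenvalues: λₙ = 1.093n²π²/1.9² - 12.474.
First three modes:
  n=1: λ₁ = 1.093π²/1.9² - 12.474 ≈ -9.486
  n=2: λ₂ = 4.372π²/1.9² - 12.474 ≈ -0.521
  n=3: λ₃ = 9.837π²/1.9² - 12.474 ≈ 14.42
Since 1.093π²/1.9² ≈ 2.988 < 12.474, λ₁ < 0.
The n=1 mode grows fastest (−λₙ is largest for n=1) → dominates.
Asymptotic: u ~ c₁ sin(πx/1.9) e^{9.486t} (exponential growth at rate −λ₁ ≈ 9.486).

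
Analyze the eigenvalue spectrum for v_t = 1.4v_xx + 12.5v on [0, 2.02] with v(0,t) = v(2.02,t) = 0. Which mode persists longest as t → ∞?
Eigenvalues: λₙ = 1.4n²π²/2.02² - 12.5.
First three modes:
  n=1: λ₁ = 1.4π²/2.02² - 12.5 ≈ -9.114
  n=2: λ₂ = 5.6π²/2.02² - 12.5 ≈ 1.045
  n=3: λ₃ = 12.6π²/2.02² - 12.5 ≈ 17.977
Since 1.4π²/2.02² ≈ 3.386 < 12.5, λ₁ < 0.
The n=1 mode grows fastest (−λₙ is largest for n=1) → dominates.
Asymptotic: v ~ c₁ sin(πx/2.02) e^{9.114t} (exponential growth at rate −λ₁ ≈ 9.114).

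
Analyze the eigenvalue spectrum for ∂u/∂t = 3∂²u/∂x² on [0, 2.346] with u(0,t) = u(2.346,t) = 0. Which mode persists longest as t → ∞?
Eigenvalues: λₙ = 3n²π²/2.346².
First three modes:
  n=1: λ₁ = 3π²/2.346² ≈ 5.38
  n=2: λ₂ = 12π²/2.346² ≈ 21.519 (4× faster decay)
  n=3: λ₃ = 27π²/2.346² ≈ 48.418 (9× faster decay)
As t → ∞, higher modes decay exponentially faster. The n=1 mode dominates: u ~ c₁ sin(πx/2.346) e^{-λ₁t}.
Decay rate: λ₁ = 3π²/2.346² ≈ 5.38.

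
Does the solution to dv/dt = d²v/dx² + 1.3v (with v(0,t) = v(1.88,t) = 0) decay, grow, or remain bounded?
v → 0. Diffusion dominates reaction (r=1.3 < κπ²/L²≈2.79); solution decays.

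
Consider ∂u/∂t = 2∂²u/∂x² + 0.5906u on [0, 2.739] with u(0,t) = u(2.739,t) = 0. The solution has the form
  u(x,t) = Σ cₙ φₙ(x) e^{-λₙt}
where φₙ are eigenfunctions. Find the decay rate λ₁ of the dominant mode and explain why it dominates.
Eigenvalues: λₙ = 2n²π²/2.739² - 0.5906.
First three modes:
  n=1: λ₁ = 2π²/2.739² - 0.5906 ≈ 2.041
  n=2: λ₂ = 8π²/2.739² - 0.5906 ≈ 9.934
  n=3: λ₃ = 18π²/2.739² - 0.5906 ≈ 23.09
Since 2π²/2.739² ≈ 2.631 > 0.5906, all λₙ > 0.
The n=1 mode decays slowest → dominates as t → ∞.
Asymptotic: u ~ c₁ sin(πx/2.739) e^{-λ₁t} with decay rate λ₁ ≈ 2.041.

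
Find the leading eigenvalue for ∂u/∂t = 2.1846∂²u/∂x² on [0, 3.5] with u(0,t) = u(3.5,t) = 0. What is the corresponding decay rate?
Eigenvalues: λₙ = 2.1846n²π²/3.5².
First three modes:
  n=1: λ₁ = 2.1846π²/3.5² ≈ 1.76
  n=2: λ₂ = 8.7384π²/3.5² ≈ 7.04 (4× faster decay)
  n=3: λ₃ = 19.6614π²/3.5² ≈ 15.841 (9× faster decay)
As t → ∞, higher modes decay exponentially faster. The n=1 mode dominates: u ~ c₁ sin(πx/3.5) e^{-λ₁t}.
Decay rate: λ₁ = 2.1846π²/3.5² ≈ 1.76.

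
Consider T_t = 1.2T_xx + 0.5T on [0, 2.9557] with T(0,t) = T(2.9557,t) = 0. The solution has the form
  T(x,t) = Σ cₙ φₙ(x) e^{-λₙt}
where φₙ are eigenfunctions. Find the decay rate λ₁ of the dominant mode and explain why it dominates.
Eigenvalues: λₙ = 1.2n²π²/2.9557² - 0.5.
First three modes:
  n=1: λ₁ = 1.2π²/2.9557² - 0.5 ≈ 0.856
  n=2: λ₂ = 4.8π²/2.9557² - 0.5 ≈ 4.923
  n=3: λ₃ = 10.8π²/2.9557² - 0.5 ≈ 11.701
Since 1.2π²/2.9557² ≈ 1.356 > 0.5, all λₙ > 0.
The n=1 mode decays slowest → dominates as t → ∞.
Asymptotic: T ~ c₁ sin(πx/2.9557) e^{-λ₁t} with decay rate λ₁ ≈ 0.856.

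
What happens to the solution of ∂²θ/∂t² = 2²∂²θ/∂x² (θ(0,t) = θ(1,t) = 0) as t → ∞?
θ oscillates (no decay). Energy is conserved; the solution oscillates indefinitely as standing waves.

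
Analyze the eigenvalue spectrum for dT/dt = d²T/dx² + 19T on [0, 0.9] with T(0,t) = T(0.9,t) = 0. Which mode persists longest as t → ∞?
Eigenvalues: λₙ = n²π²/0.9² - 19.
First three modes:
  n=1: λ₁ = π²/0.9² - 19 ≈ -6.815
  n=2: λ₂ = 4π²/0.9² - 19 ≈ 29.739
  n=3: λ₃ = 9π²/0.9² - 19 ≈ 90.662
Since π²/0.9² ≈ 12.185 < 19, λ₁ < 0.
The n=1 mode grows fastest (−λₙ is largest for n=1) → dominates.
Asymptotic: T ~ c₁ sin(πx/0.9) e^{6.815t} (exponential growth at rate −λ₁ ≈ 6.815).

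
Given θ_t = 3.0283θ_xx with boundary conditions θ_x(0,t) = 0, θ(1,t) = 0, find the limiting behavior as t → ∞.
θ → 0. Heat escapes through the Dirichlet boundary.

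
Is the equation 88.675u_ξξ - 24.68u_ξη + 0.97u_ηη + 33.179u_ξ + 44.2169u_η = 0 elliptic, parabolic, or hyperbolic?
Computing B² - 4AC with A = 88.675, B = -24.68, C = 0.97: discriminant = 265.0434 (positive). Answer: hyperbolic.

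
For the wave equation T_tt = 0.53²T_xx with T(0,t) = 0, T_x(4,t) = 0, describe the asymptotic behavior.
T oscillates (no decay). Energy is conserved; the solution oscillates indefinitely as standing waves.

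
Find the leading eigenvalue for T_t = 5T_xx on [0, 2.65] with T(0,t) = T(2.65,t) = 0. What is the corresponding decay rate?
Eigenvalues: λₙ = 5n²π²/2.65².
First three modes:
  n=1: λ₁ = 5π²/2.65² ≈ 7.027
  n=2: λ₂ = 20π²/2.65² ≈ 28.109 (4× faster decay)
  n=3: λ₃ = 45π²/2.65² ≈ 63.244 (9× faster decay)
As t → ∞, higher modes decay exponentially faster. The n=1 mode dominates: T ~ c₁ sin(πx/2.65) e^{-λ₁t}.
Decay rate: λ₁ = 5π²/2.65² ≈ 7.027.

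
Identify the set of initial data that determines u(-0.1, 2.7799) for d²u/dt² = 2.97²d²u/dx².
Domain of dependence: [-8.356303, 8.156303]. Signals travel at speed 2.97, so data within |x - -0.1| ≤ 2.97·2.7799 = 8.256303 can reach the point.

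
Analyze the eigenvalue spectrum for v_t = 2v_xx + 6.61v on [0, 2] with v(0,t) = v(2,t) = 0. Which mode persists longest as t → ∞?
Eigenvalues: λₙ = 2n²π²/2² - 6.61.
First three modes:
  n=1: λ₁ = 2π²/2² - 6.61 ≈ -1.675
  n=2: λ₂ = 8π²/2² - 6.61 ≈ 13.129
  n=3: λ₃ = 18π²/2² - 6.61 ≈ 37.803
Since 2π²/2² ≈ 4.935 < 6.61, λ₁ < 0.
The n=1 mode grows fastest (−λₙ is largest for n=1) → dominates.
Asymptotic: v ~ c₁ sin(πx/2) e^{1.675t} (exponential growth at rate −λ₁ ≈ 1.675).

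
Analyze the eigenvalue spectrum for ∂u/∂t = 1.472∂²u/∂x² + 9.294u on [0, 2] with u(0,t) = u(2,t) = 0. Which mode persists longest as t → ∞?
Eigenvalues: λₙ = 1.472n²π²/2² - 9.294.
First three modes:
  n=1: λ₁ = 1.472π²/2² - 9.294 ≈ -5.662
  n=2: λ₂ = 5.888π²/2² - 9.294 ≈ 5.234
  n=3: λ₃ = 13.248π²/2² - 9.294 ≈ 23.394
Since 1.472π²/2² ≈ 3.632 < 9.294, λ₁ < 0.
The n=1 mode grows fastest (−λₙ is largest for n=1) → dominates.
Asymptotic: u ~ c₁ sin(πx/2) e^{5.662t} (exponential growth at rate −λ₁ ≈ 5.662).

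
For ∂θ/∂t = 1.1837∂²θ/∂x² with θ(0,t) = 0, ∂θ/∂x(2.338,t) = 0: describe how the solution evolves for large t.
θ → 0. Heat escapes through the Dirichlet boundary.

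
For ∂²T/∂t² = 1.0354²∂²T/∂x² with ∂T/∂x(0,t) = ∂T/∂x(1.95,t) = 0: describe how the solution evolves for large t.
T oscillates about a mean that drifts linearly in t (generically unbounded; no decay). There is no damping, so the nonconstant modes persist as standing waves (energy conserved, no decay). But with Neumann conditions at both ends the constant mode has eigenvalue 0: the spatial mean M(t) of T satisfies M'' = 0, so M(t) = M(0) + M'(0)·t. Unless the initial velocity has zero mean (∫T_t(x,0)dx = 0), the solution grows linearly in t (unbounded, though not exponentially); if it does have zero mean, the solution stays bounded and simply oscillates.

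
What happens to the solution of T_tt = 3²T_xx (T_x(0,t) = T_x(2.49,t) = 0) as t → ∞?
T oscillates about a mean that drifts linearly in t (generically unbounded; no decay). There is no damping, so the nonconstant modes persist as standing waves (energy conserved, no decay). But with Neumann conditions at both ends the constant mode has eigenvalue 0: the spatial mean M(t) of T satisfies M'' = 0, so M(t) = M(0) + M'(0)·t. Unless the initial velocity has zero mean (∫T_t(x,0)dx = 0), the solution grows linearly in t (unbounded, though not exponentially); if it does have zero mean, the solution stays bounded and simply oscillates.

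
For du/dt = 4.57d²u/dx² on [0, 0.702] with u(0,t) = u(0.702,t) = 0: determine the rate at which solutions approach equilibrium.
Eigenvalues: λₙ = 4.57n²π²/0.702².
First three modes:
  n=1: λ₁ = 4.57π²/0.702² ≈ 91.525
  n=2: λ₂ = 18.28π²/0.702² ≈ 366.102 (4× faster decay)
  n=3: λ₃ = 41.13π²/0.702² ≈ 823.729 (9× faster decay)
As t → ∞, higher modes decay exponentially faster. The n=1 mode dominates: u ~ c₁ sin(πx/0.702) e^{-λ₁t}.
Decay rate: λ₁ = 4.57π²/0.702² ≈ 91.525.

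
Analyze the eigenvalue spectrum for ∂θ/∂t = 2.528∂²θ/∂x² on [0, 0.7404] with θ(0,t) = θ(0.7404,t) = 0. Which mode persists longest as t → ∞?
Eigenvalues: λₙ = 2.528n²π²/0.7404².
First three modes:
  n=1: λ₁ = 2.528π²/0.7404² ≈ 45.514
  n=2: λ₂ = 10.112π²/0.7404² ≈ 182.056 (4× faster decay)
  n=3: λ₃ = 22.752π²/0.7404² ≈ 409.625 (9× faster decay)
As t → ∞, higher modes decay exponentially faster. The n=1 mode dominates: θ ~ c₁ sin(πx/0.7404) e^{-λ₁t}.
Decay rate: λ₁ = 2.528π²/0.7404² ≈ 45.514.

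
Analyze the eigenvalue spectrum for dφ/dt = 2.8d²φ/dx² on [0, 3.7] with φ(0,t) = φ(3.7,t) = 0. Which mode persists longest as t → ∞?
Eigenvalues: λₙ = 2.8n²π²/3.7².
First three modes:
  n=1: λ₁ = 2.8π²/3.7² ≈ 2.019
  n=2: λ₂ = 11.2π²/3.7² ≈ 8.074 (4× faster decay)
  n=3: λ₃ = 25.2π²/3.7² ≈ 18.168 (9× faster decay)
As t → ∞, higher modes decay exponentially faster. The n=1 mode dominates: φ ~ c₁ sin(πx/3.7) e^{-λ₁t}.
Decay rate: λ₁ = 2.8π²/3.7² ≈ 2.019.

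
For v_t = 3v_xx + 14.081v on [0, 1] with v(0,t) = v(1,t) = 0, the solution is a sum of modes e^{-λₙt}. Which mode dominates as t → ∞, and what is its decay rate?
Eigenvalues: λₙ = 3n²π²/1² - 14.081.
First three modes:
  n=1: λ₁ = 3π² - 14.081 ≈ 15.528
  n=2: λ₂ = 12π² - 14.081 ≈ 104.354
  n=3: λ₃ = 27π² - 14.081 ≈ 252.398
Since 3π² ≈ 29.609 > 14.081, all λₙ > 0.
The n=1 mode decays slowest → dominates as t → ∞.
Asymptotic: v ~ c₁ sin(πx/1) e^{-λ₁t} with decay rate λ₁ ≈ 15.528.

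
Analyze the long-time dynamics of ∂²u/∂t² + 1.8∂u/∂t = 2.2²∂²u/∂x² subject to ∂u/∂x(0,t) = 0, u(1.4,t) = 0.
Long-time behavior: u → 0. Damping (γ=1.8) dissipates energy; oscillations decay exponentially.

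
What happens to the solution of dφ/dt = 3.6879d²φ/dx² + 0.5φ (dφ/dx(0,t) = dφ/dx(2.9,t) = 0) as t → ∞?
φ grows unboundedly. With Neumann BCs the constant mode has diffusion eigenvalue 0, so any r > 0 makes it grow like e^(0.5t); solution grows exponentially.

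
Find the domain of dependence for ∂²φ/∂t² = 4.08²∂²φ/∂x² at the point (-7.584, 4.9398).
Domain of dependence: [-27.738384, 12.570384]. Signals travel at speed 4.08, so data within |x - -7.584| ≤ 4.08·4.9398 = 20.154384 can reach the point.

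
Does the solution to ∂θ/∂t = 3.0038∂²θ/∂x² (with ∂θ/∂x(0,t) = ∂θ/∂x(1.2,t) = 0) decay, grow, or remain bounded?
θ → constant (steady state). Heat is conserved (no flux at boundaries); solution approaches the spatial average.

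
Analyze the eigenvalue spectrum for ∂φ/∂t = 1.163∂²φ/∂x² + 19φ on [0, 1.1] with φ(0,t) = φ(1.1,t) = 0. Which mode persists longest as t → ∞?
Eigenvalues: λₙ = 1.163n²π²/1.1² - 19.
First three modes:
  n=1: λ₁ = 1.163π²/1.1² - 19 ≈ -9.514
  n=2: λ₂ = 4.652π²/1.1² - 19 ≈ 18.945
  n=3: λ₃ = 10.467π²/1.1² - 19 ≈ 66.376
Since 1.163π²/1.1² ≈ 9.486 < 19, λ₁ < 0.
The n=1 mode grows fastest (−λₙ is largest for n=1) → dominates.
Asymptotic: φ ~ c₁ sin(πx/1.1) e^{9.514t} (exponential growth at rate −λ₁ ≈ 9.514).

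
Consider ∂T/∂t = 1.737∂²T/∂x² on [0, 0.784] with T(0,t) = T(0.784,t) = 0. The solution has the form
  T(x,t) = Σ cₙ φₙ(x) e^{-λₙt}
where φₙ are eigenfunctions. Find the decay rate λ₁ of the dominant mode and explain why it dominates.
Eigenvalues: λₙ = 1.737n²π²/0.784².
First three modes:
  n=1: λ₁ = 1.737π²/0.784² ≈ 27.891
  n=2: λ₂ = 6.948π²/0.784² ≈ 111.565 (4× faster decay)
  n=3: λ₃ = 15.633π²/0.784² ≈ 251.021 (9× faster decay)
As t → ∞, higher modes decay exponentially faster. The n=1 mode dominates: T ~ c₁ sin(πx/0.784) e^{-λ₁t}.
Decay rate: λ₁ = 1.737π²/0.784² ≈ 27.891.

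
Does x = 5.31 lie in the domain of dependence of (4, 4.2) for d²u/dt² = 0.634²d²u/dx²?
Yes. The domain of dependence is [1.3372, 6.6628], and 5.31 ∈ [1.3372, 6.6628].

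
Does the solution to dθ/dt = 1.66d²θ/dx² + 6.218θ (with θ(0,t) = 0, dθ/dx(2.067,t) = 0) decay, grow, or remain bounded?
θ grows unboundedly. Reaction dominates diffusion (r=6.218 > κπ²/(4L²)≈0.96); solution grows exponentially.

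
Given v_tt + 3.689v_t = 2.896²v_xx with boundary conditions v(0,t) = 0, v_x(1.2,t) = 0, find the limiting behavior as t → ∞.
v → 0. Damping (γ=3.689) dissipates energy; oscillations decay exponentially.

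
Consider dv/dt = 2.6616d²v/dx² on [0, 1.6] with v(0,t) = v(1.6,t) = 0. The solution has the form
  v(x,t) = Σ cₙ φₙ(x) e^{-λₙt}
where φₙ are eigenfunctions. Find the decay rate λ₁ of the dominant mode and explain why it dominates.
Eigenvalues: λₙ = 2.6616n²π²/1.6².
First three modes:
  n=1: λ₁ = 2.6616π²/1.6² ≈ 10.261
  n=2: λ₂ = 10.6464π²/1.6² ≈ 41.045 (4× faster decay)
  n=3: λ₃ = 23.9544π²/1.6² ≈ 92.352 (9× faster decay)
As t → ∞, higher modes decay exponentially faster. The n=1 mode dominates: v ~ c₁ sin(πx/1.6) e^{-λ₁t}.
Decay rate: λ₁ = 2.6616π²/1.6² ≈ 10.261.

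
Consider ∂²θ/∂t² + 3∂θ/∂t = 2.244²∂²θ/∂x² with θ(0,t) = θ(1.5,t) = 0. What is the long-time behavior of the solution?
As t → ∞, θ → 0. Damping (γ=3) dissipates energy; oscillations decay exponentially.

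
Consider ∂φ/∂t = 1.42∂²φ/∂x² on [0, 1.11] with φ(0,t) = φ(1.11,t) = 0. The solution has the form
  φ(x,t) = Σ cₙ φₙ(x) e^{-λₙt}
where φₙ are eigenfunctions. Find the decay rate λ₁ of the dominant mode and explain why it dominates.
Eigenvalues: λₙ = 1.42n²π²/1.11².
First three modes:
  n=1: λ₁ = 1.42π²/1.11² ≈ 11.375
  n=2: λ₂ = 5.68π²/1.11² ≈ 45.499 (4× faster decay)
  n=3: λ₃ = 12.78π²/1.11² ≈ 102.373 (9× faster decay)
As t → ∞, higher modes decay exponentially faster. The n=1 mode dominates: φ ~ c₁ sin(πx/1.11) e^{-λ₁t}.
Decay rate: λ₁ = 1.42π²/1.11² ≈ 11.375.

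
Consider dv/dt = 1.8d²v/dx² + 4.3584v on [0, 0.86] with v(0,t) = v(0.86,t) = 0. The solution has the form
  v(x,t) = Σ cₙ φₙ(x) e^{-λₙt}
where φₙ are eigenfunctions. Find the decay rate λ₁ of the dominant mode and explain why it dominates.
Eigenvalues: λₙ = 1.8n²π²/0.86² - 4.3584.
First three modes:
  n=1: λ₁ = 1.8π²/0.86² - 4.3584 ≈ 19.662
  n=2: λ₂ = 7.2π²/0.86² - 4.3584 ≈ 91.722
  n=3: λ₃ = 16.2π²/0.86² - 4.3584 ≈ 211.823
Since 1.8π²/0.86² ≈ 24.02 > 4.3584, all λₙ > 0.
The n=1 mode decays slowest → dominates as t → ∞.
Asymptotic: v ~ c₁ sin(πx/0.86) e^{-λ₁t} with decay rate λ₁ ≈ 19.662.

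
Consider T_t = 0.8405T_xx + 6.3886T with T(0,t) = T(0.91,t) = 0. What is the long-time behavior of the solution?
As t → ∞, T → 0. Diffusion dominates reaction (r=6.3886 < κπ²/L²≈10.02); solution decays.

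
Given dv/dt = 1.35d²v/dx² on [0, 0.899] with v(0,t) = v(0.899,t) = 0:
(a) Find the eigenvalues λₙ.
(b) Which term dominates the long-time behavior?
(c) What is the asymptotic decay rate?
Eigenvalues: λₙ = 1.35n²π²/0.899².
First three modes:
  n=1: λ₁ = 1.35π²/0.899² ≈ 16.486
  n=2: λ₂ = 5.4π²/0.899² ≈ 65.944 (4× faster decay)
  n=3: λ₃ = 12.15π²/0.899² ≈ 148.374 (9× faster decay)
As t → ∞, higher modes decay exponentially faster. The n=1 mode dominates: v ~ c₁ sin(πx/0.899) e^{-λ₁t}.
Decay rate: λ₁ = 1.35π²/0.899² ≈ 16.486.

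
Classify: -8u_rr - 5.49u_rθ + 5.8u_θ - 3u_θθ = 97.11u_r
Rewriting in standard form: -8u_rr - 5.49u_rθ - 3u_θθ - 97.11u_r + 5.8u_θ = 0. Elliptic (discriminant = -65.8599).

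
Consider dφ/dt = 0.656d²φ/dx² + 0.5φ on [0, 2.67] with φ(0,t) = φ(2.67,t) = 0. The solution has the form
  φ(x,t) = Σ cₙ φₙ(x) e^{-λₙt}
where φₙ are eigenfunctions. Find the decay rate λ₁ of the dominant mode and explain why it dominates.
Eigenvalues: λₙ = 0.656n²π²/2.67² - 0.5.
First three modes:
  n=1: λ₁ = 0.656π²/2.67² - 0.5 ≈ 0.408
  n=2: λ₂ = 2.624π²/2.67² - 0.5 ≈ 3.133
  n=3: λ₃ = 5.904π²/2.67² - 0.5 ≈ 7.674
Since 0.656π²/2.67² ≈ 0.908 > 0.5, all λₙ > 0.
The n=1 mode decays slowest → dominates as t → ∞.
Asymptotic: φ ~ c₁ sin(πx/2.67) e^{-λ₁t} with decay rate λ₁ ≈ 0.408.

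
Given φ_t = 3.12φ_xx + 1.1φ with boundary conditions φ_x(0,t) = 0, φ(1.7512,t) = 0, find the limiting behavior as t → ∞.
φ → 0. Diffusion dominates reaction (r=1.1 < κπ²/(4L²)≈2.51); solution decays.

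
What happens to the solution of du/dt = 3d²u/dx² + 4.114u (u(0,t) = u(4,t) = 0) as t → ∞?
u grows unboundedly. Reaction dominates diffusion (r=4.114 > κπ²/L²≈1.85); solution grows exponentially.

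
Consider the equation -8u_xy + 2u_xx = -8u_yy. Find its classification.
Rewriting in standard form: 2u_xx - 8u_xy + 8u_yy = 0. Parabolic. (A = 2, B = -8, C = 8 gives B² - 4AC = 0.)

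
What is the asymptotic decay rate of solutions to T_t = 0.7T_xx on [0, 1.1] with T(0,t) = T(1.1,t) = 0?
Eigenvalues: λₙ = 0.7n²π²/1.1².
First three modes:
  n=1: λ₁ = 0.7π²/1.1² ≈ 5.71
  n=2: λ₂ = 2.8π²/1.1² ≈ 22.839 (4× faster decay)
  n=3: λ₃ = 6.3π²/1.1² ≈ 51.387 (9× faster decay)
As t → ∞, higher modes decay exponentially faster. The n=1 mode dominates: T ~ c₁ sin(πx/1.1) e^{-λ₁t}.
Decay rate: λ₁ = 0.7π²/1.1² ≈ 5.71.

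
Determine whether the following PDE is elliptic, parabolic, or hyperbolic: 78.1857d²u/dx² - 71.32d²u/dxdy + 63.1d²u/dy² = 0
Coefficients: A = 78.1857, B = -71.32, C = 63.1. B² - 4AC = -14647.52828, which is negative, so the equation is elliptic.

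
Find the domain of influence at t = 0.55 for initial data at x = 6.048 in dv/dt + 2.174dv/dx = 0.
At x = 7.2437. The characteristic carries data from (6.048, 0) to (7.2437, 0.55).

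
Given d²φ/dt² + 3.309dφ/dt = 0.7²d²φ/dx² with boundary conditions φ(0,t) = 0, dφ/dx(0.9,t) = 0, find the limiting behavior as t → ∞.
φ → 0. Damping (γ=3.309) dissipates energy; oscillations decay exponentially.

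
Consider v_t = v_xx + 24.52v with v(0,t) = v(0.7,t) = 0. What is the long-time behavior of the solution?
As t → ∞, v grows unboundedly. Reaction dominates diffusion (r=24.52 > κπ²/L²≈20.14); solution grows exponentially.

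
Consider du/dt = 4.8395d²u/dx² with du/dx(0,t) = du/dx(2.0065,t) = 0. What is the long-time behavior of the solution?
As t → ∞, u → constant (steady state). Heat is conserved (no flux at boundaries); solution approaches the spatial average.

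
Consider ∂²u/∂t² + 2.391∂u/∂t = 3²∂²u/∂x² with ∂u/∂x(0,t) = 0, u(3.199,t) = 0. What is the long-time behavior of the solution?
As t → ∞, u → 0. Damping (γ=2.391) dissipates energy; oscillations decay exponentially.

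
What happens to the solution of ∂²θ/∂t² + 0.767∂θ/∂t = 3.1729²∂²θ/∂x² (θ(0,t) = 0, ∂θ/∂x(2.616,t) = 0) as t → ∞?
θ → 0. Damping (γ=0.767) dissipates energy; oscillations decay exponentially.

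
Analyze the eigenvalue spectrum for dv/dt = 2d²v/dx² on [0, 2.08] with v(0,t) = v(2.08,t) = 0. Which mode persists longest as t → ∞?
Eigenvalues: λₙ = 2n²π²/2.08².
First three modes:
  n=1: λ₁ = 2π²/2.08² ≈ 4.563
  n=2: λ₂ = 8π²/2.08² ≈ 18.25 (4× faster decay)
  n=3: λ₃ = 18π²/2.08² ≈ 41.063 (9× faster decay)
As t → ∞, higher modes decay exponentially faster. The n=1 mode dominates: v ~ c₁ sin(πx/2.08) e^{-λ₁t}.
Decay rate: λ₁ = 2π²/2.08² ≈ 4.563.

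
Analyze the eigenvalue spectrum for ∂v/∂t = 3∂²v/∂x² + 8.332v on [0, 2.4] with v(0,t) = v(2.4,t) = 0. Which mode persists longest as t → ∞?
Eigenvalues: λₙ = 3n²π²/2.4² - 8.332.
First three modes:
  n=1: λ₁ = 3π²/2.4² - 8.332 ≈ -3.192
  n=2: λ₂ = 12π²/2.4² - 8.332 ≈ 12.23
  n=3: λ₃ = 27π²/2.4² - 8.332 ≈ 37.932
Since 3π²/2.4² ≈ 5.14 < 8.332, λ₁ < 0.
The n=1 mode grows fastest (−λₙ is largest for n=1) → dominates.
Asymptotic: v ~ c₁ sin(πx/2.4) e^{3.192t} (exponential growth at rate −λ₁ ≈ 3.192).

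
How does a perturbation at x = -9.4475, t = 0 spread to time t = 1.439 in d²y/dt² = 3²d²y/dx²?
Domain of influence: [-13.7645, -5.1305]. Data at x = -9.4475 spreads outward at speed 3.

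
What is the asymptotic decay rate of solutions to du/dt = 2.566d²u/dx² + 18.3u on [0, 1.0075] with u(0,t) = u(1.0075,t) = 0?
Eigenvalues: λₙ = 2.566n²π²/1.0075² - 18.3.
First three modes:
  n=1: λ₁ = 2.566π²/1.0075² - 18.3 ≈ 6.65
  n=2: λ₂ = 10.264π²/1.0075² - 18.3 ≈ 81.499
  n=3: λ₃ = 23.094π²/1.0075² - 18.3 ≈ 206.248
Since 2.566π²/1.0075² ≈ 24.95 > 18.3, all λₙ > 0.
The n=1 mode decays slowest → dominates as t → ∞.
Asymptotic: u ~ c₁ sin(πx/1.0075) e^{-λ₁t} with decay rate λ₁ ≈ 6.65.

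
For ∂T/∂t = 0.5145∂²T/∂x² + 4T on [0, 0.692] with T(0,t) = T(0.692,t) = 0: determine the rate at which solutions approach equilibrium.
Eigenvalues: λₙ = 0.5145n²π²/0.692² - 4.
First three modes:
  n=1: λ₁ = 0.5145π²/0.692² - 4 ≈ 6.604
  n=2: λ₂ = 2.058π²/0.692² - 4 ≈ 38.416
  n=3: λ₃ = 4.6305π²/0.692² - 4 ≈ 91.437
Since 0.5145π²/0.692² ≈ 10.604 > 4, all λₙ > 0.
The n=1 mode decays slowest → dominates as t → ∞.
Asymptotic: T ~ c₁ sin(πx/0.692) e^{-λ₁t} with decay rate λ₁ ≈ 6.604.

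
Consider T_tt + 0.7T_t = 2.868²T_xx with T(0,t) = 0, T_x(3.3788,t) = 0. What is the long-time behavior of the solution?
As t → ∞, T → 0. Damping (γ=0.7) dissipates energy; oscillations decay exponentially.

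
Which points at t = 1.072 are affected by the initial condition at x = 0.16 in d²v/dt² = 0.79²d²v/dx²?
Domain of influence: [-0.68688, 1.00688]. Data at x = 0.16 spreads outward at speed 0.79.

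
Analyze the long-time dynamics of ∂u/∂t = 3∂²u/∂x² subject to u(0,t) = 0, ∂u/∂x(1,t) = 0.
Long-time behavior: u → 0. Heat escapes through the Dirichlet boundary.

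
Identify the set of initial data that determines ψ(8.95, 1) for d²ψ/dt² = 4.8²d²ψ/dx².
Domain of dependence: [4.15, 13.75]. Signals travel at speed 4.8, so data within |x - 8.95| ≤ 4.8·1 = 4.8 can reach the point.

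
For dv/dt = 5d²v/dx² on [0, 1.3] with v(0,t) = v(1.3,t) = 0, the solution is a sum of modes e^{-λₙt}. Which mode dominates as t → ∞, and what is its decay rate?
Eigenvalues: λₙ = 5n²π²/1.3².
First three modes:
  n=1: λ₁ = 5π²/1.3² ≈ 29.2
  n=2: λ₂ = 20π²/1.3² ≈ 116.8 (4× faster decay)
  n=3: λ₃ = 45π²/1.3² ≈ 262.8 (9× faster decay)
As t → ∞, higher modes decay exponentially faster. The n=1 mode dominates: v ~ c₁ sin(πx/1.3) e^{-λ₁t}.
Decay rate: λ₁ = 5π²/1.3² ≈ 29.2.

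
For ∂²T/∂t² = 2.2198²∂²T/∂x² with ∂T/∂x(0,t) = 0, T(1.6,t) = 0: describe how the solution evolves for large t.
T oscillates (no decay). Energy is conserved; the solution oscillates indefinitely as standing waves.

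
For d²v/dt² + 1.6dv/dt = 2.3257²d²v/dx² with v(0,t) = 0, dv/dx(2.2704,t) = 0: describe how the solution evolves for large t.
v → 0. Damping (γ=1.6) dissipates energy; oscillations decay exponentially.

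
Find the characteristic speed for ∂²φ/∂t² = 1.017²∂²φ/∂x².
Speed = 1.017. Information travels along characteristics x = x₀ ± 1.017t.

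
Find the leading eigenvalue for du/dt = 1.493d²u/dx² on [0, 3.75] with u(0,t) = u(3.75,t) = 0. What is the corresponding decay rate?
Eigenvalues: λₙ = 1.493n²π²/3.75².
First three modes:
  n=1: λ₁ = 1.493π²/3.75² ≈ 1.048
  n=2: λ₂ = 5.972π²/3.75² ≈ 4.191 (4× faster decay)
  n=3: λ₃ = 13.437π²/3.75² ≈ 9.431 (9× faster decay)
As t → ∞, higher modes decay exponentially faster. The n=1 mode dominates: u ~ c₁ sin(πx/3.75) e^{-λ₁t}.
Decay rate: λ₁ = 1.493π²/3.75² ≈ 1.048.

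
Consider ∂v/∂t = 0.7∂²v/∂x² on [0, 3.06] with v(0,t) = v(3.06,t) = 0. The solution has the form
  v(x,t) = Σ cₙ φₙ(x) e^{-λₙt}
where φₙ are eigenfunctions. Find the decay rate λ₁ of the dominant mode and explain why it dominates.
Eigenvalues: λₙ = 0.7n²π²/3.06².
First three modes:
  n=1: λ₁ = 0.7π²/3.06² ≈ 0.738
  n=2: λ₂ = 2.8π²/3.06² ≈ 2.951 (4× faster decay)
  n=3: λ₃ = 6.3π²/3.06² ≈ 6.64 (9× faster decay)
As t → ∞, higher modes decay exponentially faster. The n=1 mode dominates: v ~ c₁ sin(πx/3.06) e^{-λ₁t}.
Decay rate: λ₁ = 0.7π²/3.06² ≈ 0.738.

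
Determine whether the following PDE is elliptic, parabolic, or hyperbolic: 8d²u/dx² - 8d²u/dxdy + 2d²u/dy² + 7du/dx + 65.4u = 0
Coefficients: A = 8, B = -8, C = 2. B² - 4AC = 0, which is zero, so the equation is parabolic.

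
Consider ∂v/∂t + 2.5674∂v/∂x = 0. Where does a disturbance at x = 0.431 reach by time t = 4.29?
At x = 11.445146. The characteristic carries data from (0.431, 0) to (11.445146, 4.29).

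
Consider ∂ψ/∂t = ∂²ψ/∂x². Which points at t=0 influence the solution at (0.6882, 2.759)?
The entire real line. The heat equation has infinite propagation speed: any initial disturbance instantly affects all points (though exponentially small far away).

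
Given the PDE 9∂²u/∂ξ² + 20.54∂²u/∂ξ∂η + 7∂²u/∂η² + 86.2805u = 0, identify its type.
The second-order coefficients are A = 9, B = 20.54, C = 7. Since B² - 4AC = 169.8916 > 0, this is a hyperbolic PDE.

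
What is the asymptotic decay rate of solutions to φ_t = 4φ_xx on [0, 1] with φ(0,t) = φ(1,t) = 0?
Eigenvalues: λₙ = 4n²π².
First three modes:
  n=1: λ₁ = 4π² ≈ 39.478
  n=2: λ₂ = 16π² ≈ 157.914 (4× faster decay)
  n=3: λ₃ = 36π² ≈ 355.306 (9× faster decay)
As t → ∞, higher modes decay exponentially faster. The n=1 mode dominates: φ ~ c₁ sin(πx) e^{-λ₁t}.
Decay rate: λ₁ = 4π² ≈ 39.478.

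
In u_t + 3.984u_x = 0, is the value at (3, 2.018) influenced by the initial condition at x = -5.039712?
Yes. The characteristic through (3, 2.018) passes through x = -5.039712.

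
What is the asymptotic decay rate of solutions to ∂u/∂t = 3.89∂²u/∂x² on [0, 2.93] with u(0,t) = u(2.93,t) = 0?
Eigenvalues: λₙ = 3.89n²π²/2.93².
First three modes:
  n=1: λ₁ = 3.89π²/2.93² ≈ 4.472
  n=2: λ₂ = 15.56π²/2.93² ≈ 17.889 (4× faster decay)
  n=3: λ₃ = 35.01π²/2.93² ≈ 40.249 (9× faster decay)
As t → ∞, higher modes decay exponentially faster. The n=1 mode dominates: u ~ c₁ sin(πx/2.93) e^{-λ₁t}.
Decay rate: λ₁ = 3.89π²/2.93² ≈ 4.472.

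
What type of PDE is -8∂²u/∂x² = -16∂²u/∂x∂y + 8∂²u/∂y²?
Rewriting in standard form: -8∂²u/∂x² + 16∂²u/∂x∂y - 8∂²u/∂y² = 0. With A = -8, B = 16, C = -8, the discriminant is 0. This is a parabolic PDE.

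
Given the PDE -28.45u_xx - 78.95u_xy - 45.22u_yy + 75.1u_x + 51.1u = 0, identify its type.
The second-order coefficients are A = -28.45, B = -78.95, C = -45.22. Since B² - 4AC = 1087.0665 > 0, this is a hyperbolic PDE.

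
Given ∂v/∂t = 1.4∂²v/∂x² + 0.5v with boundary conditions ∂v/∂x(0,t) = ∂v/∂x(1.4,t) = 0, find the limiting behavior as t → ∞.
v grows unboundedly. With Neumann BCs the constant mode has diffusion eigenvalue 0, so any r > 0 makes it grow like e^(0.5t); solution grows exponentially.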